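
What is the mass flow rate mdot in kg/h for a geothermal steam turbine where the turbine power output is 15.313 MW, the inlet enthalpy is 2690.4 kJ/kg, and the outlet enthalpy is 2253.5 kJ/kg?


mdot = P * 1000 / (h_in - h_out)
mdot = 15.313 * 1000 / (2690.4 - 2253.5)
mdot = 35.04921 kg/s
Convert: 35.04921 kg/s * 3600.0 = 1.2618e+05 kg/h
mdot = 1.2618e+05 kg/h


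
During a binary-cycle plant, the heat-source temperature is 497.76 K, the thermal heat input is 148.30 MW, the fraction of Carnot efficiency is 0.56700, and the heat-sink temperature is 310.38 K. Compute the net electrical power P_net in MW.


Step 1: eta = (1 - Tc/Th)*f = (1 - 310.38/497.76)*0.567 = 0.2134452
Step 2: P_net = eta * Q_in = 0.2134452 * 148.3 = 31.654 MW
P_net = 31.654 MW


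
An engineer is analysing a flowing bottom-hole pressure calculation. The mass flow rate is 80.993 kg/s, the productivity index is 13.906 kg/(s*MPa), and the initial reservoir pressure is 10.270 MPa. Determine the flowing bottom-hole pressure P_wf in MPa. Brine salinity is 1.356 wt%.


P_wf = P_i - mdot / PI
P_wf = 10.270 - 80.993 / 13.906
P_wf = 4.4457 MPa


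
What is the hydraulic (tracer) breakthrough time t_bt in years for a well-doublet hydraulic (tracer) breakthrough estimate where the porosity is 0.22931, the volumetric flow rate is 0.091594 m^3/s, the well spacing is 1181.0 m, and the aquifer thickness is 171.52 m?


t_bt = pi * hr * phi * L^2 / (3 * Qv) / (365.25*86400)
t_bt = pi * 171.52 * 0.22931 * 1181.0^2 / (3 * 0.091594) / (365.25*86400)
t_bt = 19.874 years


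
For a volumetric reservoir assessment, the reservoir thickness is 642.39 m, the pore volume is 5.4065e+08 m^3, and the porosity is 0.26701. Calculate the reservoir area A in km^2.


A = Vp / (1e6 * hr * phi)
A = 5.4065e+08 / (1e6 * 642.39 * 0.26701)
A = 3.1520 km^2


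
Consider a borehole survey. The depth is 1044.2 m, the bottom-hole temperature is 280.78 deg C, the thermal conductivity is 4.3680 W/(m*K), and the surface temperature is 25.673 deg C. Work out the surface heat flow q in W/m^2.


Step 1: grad = (T_d - T_surf)/d * 1000 = (280.78 - 25.673)/1044.2 * 1000 = 244.3086 deg C/km
Step 2: q = k * grad / 1000 = 4.368 * 244.3086 / 1000 = 1.0671 W/m^2
q = 1.0671 W/m^2


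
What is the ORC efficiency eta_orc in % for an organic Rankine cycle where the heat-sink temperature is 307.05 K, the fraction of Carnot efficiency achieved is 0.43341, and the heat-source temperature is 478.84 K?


eta_orc = (1 - Tc/Th) * f * 100
eta_orc = (1 - 307.05/478.84) * 0.43341 * 100
eta_orc = 15.549 %


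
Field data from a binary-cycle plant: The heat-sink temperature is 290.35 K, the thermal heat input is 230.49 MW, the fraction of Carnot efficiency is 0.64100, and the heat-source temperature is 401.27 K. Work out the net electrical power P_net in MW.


Step 1: eta = (1 - Tc/Th)*f = (1 - 290.35/401.27)*0.641 = 0.1771867
Step 2: P_net = eta * Q_in = 0.1771867 * 230.49 = 40.840 MW
P_net = 40.840 MW


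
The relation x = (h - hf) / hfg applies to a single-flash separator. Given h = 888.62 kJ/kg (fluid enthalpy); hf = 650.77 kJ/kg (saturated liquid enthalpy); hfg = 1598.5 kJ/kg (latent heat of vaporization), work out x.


x = (h - hf) / hfg
x = (888.62 - 650.77) / 1598.5
x = 0.14880


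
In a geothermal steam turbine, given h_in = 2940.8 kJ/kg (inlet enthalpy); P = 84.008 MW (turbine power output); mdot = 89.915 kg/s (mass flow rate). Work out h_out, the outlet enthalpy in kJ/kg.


h_out = h_in - P * 1000 / mdot
h_out = 2940.8 - 84.008 * 1000 / 89.915
h_out = 2006.5 kJ/kg


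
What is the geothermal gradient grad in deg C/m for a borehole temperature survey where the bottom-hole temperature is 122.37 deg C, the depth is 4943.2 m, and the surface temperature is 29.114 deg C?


grad = (T_d - T_surf) / d * 1000
grad = (122.37 - 29.114) / 4943.2 * 1000
grad = 18.86551 deg C/km
Convert: 18.86551 deg C/km * 0.001 = 0.018866 deg C/m
grad = 0.018866 deg C/m


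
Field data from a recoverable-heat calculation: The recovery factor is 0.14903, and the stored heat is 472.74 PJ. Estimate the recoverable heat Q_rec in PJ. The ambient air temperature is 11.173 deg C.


Q_rec = Q_s * RF
Q_rec = 472.74 * 0.14903
Q_rec = 70.452 PJ


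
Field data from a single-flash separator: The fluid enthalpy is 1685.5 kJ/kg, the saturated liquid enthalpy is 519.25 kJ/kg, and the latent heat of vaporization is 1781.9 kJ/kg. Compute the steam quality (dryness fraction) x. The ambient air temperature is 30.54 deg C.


x = (h - hf) / hfg
x = (1685.5 - 519.25) / 1781.9
x = 0.65450


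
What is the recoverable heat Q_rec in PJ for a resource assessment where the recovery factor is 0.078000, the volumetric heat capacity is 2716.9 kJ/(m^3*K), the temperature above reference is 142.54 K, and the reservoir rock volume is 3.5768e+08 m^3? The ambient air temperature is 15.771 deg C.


Step 1: Q_s = Vr*rhoc*dT/1e12 = 3.5768e+08*2716.9*142.54/1e12 = 138.5176 PJ
Step 2: Q_rec = Q_s * RF = 138.5176 * 0.078 = 10.804 PJ
Q_rec = 10.804 PJ


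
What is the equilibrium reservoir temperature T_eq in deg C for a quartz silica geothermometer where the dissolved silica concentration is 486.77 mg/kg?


T_eq = 1309 / (5.19 - log10(SiO2)) - 273.15
T_eq = 1309 / (5.19 - log10(486.77)) - 273.15
T_eq = 249.89 deg C


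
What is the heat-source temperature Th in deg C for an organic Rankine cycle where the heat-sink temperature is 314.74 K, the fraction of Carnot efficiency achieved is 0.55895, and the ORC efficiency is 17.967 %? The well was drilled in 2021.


Th = Tc / (1 - (eta_orc/100)/f)
Th = 314.74 / (1 - (17.967/100)/0.55895)
Th = 463.8365 K
Convert to deg C: 463.8365 - 273.15 = 190.69 deg C
Th = 190.69 deg C


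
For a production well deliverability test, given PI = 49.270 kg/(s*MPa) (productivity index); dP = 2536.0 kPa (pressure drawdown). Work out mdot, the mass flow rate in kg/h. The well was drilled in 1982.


mdot = PI * dP / 1000
mdot = 49.270 * 2536.0 / 1000
mdot = 124.9487 kg/s
Convert: 124.9487 kg/s * 3600.0 = 4.4982e+05 kg/h
mdot = 4.4982e+05 kg/h


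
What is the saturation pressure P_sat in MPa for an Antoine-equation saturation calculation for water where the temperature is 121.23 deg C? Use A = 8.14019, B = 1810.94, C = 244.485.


P_sat = 10^(A - B/(C + T)) / 760 * 0.101325
P_sat = 10^(8.14019 - 1810.94/(244.485 + 121.23)) / 760 * 0.101325
P_sat = 0.20574 MPa


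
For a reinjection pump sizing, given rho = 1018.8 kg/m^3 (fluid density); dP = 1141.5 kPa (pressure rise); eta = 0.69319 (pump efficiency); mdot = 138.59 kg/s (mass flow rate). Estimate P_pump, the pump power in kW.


P_pump = mdot * dP / (rho * eta)
P_pump = 138.59 * 1141.5 / (1018.8 * 0.69319)
P_pump = 224.01 kW


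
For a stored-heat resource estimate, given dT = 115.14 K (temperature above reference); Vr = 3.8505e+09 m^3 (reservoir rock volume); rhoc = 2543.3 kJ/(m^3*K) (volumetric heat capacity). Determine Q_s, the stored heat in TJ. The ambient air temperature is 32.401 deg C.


Q_s = Vr * rhoc * dT / 1e12
Q_s = 3.8505e+09 * 2543.3 * 115.14 / 1e12
Q_s = 1127.563 PJ
Convert: 1127.563 PJ * 1000.0 = 1.1276e+06 TJ
Q_s = 1.1276e+06 TJ


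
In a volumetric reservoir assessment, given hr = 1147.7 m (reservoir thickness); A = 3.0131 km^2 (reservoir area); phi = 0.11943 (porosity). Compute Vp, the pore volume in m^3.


Vp = A * 1e6 * hr * phi
Vp = 3.0131 * 1e6 * 1147.7 * 0.11943
Vp = 4.1301e+08 m^3


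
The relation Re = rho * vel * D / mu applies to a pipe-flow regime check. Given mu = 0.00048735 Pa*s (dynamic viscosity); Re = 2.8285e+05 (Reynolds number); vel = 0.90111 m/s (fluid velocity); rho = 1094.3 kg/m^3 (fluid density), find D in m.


D = Re * mu / (rho * vel)
D = 2.8285e+05 * 0.00048735 / (1094.3 * 0.90111)
D = 0.13979 m


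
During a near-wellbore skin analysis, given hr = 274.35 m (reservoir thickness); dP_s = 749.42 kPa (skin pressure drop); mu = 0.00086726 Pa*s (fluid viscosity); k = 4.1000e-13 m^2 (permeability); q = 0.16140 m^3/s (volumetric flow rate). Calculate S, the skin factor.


S = dP_s * 1000 * 2*pi*k*hr / (q*mu)
S = 749.42 * 1000 * 2*pi*4.1000e-13*274.35 / (0.16140*0.00086726)
S = 3.7839


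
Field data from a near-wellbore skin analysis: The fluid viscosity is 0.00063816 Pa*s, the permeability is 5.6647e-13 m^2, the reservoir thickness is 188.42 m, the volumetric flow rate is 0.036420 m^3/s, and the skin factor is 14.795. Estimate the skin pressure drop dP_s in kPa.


dP_s = S * q * mu / (2*pi*k*hr) / 1000
dP_s = 14.795 * 0.036420 * 0.00063816 / (2*pi*5.6647e-13*188.42) / 1000
dP_s = 512.74 kPa


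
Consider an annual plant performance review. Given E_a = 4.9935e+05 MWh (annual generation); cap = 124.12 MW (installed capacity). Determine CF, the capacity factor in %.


CF = E_a / (cap * 8760) * 100
CF = 4.9935e+05 / (124.12 * 8760) * 100
CF = 45.926 %


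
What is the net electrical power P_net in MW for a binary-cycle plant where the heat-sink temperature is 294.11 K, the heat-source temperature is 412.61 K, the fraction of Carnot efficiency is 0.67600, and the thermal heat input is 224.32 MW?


Step 1: eta = (1 - Tc/Th)*f = (1 - 294.11/412.61)*0.676 = 0.1941446
Step 2: P_net = eta * Q_in = 0.1941446 * 224.32 = 43.551 MW
P_net = 43.551 MW


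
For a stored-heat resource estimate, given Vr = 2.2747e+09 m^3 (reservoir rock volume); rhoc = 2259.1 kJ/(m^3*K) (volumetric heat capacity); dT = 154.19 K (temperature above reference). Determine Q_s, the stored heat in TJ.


Q_s = Vr * rhoc * dT / 1e12
Q_s = 2.2747e+09 * 2259.1 * 154.19 / 1e12
Q_s = 792.3477 PJ
Convert: 792.3477 PJ * 1000.0 = 7.9235e+05 TJ
Q_s = 7.9235e+05 TJ


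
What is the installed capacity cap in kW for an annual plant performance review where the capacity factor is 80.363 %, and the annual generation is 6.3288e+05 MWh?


cap = E_a / (CF/100 * 8760)
cap = 6.3288e+05 / (80.363/100 * 8760)
cap = 89.90030 MW
Convert: 89.90030 MW * 1000.0 = 89900 kW
cap = 89900 kW


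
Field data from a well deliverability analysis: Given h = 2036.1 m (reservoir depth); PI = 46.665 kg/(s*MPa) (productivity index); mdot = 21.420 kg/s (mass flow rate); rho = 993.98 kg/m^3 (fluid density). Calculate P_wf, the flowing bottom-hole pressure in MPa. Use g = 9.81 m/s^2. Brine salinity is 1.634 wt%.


Step 1: P_i = rho*g*h/1e6 = 993.98*9.81*2036.1/1e6 = 19.85390 MPa
Step 2: P_wf = P_i - mdot/PI = 19.85390 - 21.42/46.665 = 19.395 MPa
P_wf = 19.395 MPa


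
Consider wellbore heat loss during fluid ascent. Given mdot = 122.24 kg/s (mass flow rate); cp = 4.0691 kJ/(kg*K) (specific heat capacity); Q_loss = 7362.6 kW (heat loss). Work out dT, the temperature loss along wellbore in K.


dT = Q_loss / (mdot * cp)
dT = 7362.6 / (122.24 * 4.0691)
dT = 14.802 K


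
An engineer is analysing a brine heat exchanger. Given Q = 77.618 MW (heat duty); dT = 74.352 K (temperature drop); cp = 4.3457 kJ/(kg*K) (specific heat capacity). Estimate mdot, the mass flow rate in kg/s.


mdot = Q * 1000 / (cp * dT)
mdot = 77.618 * 1000 / (4.3457 * 74.352)
mdot = 240.22 kg/s


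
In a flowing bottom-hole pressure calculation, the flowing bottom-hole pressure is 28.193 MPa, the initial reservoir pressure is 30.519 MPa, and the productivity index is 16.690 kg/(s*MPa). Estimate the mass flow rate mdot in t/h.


mdot = (P_i - P_wf) * PI
mdot = (30.519 - 28.193) * 16.690
mdot = 38.82094 kg/s
Convert: 38.82094 kg/s * 3.6 = 139.76 t/h
mdot = 139.76 t/h


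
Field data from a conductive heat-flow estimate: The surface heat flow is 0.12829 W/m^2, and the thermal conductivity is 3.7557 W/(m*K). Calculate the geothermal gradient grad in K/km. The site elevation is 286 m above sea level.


grad = q * 1000 / k
grad = 0.12829 * 1000 / 3.7557
grad = 34.15875 deg C/km
Convert: 34.15875 deg C/km * 1.0 = 34.159 K/km
grad = 34.159 K/km


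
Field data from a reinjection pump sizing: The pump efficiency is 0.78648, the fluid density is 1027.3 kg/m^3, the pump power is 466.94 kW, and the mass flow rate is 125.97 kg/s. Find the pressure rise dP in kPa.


dP = P_pump * rho * eta / mdot
dP = 466.94 * 1027.3 * 0.78648 / 125.97
dP = 2994.9 kPa


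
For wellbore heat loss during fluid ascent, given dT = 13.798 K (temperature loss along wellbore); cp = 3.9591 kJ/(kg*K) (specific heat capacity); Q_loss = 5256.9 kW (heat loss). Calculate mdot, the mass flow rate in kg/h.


mdot = Q_loss / (cp * dT)
mdot = 5256.9 / (3.9591 * 13.798)
mdot = 96.23147 kg/s
Convert: 96.23147 kg/s * 3600.0 = 3.4643e+05 kg/h
mdot = 3.4643e+05 kg/h


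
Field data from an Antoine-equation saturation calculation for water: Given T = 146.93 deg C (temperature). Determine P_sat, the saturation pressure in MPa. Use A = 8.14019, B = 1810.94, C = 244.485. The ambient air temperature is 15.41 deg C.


P_sat = 10^(A - B/(C + T)) / 760 * 0.101325
P_sat = 10^(8.14019 - 1810.94/(244.485 + 146.93)) / 760 * 0.101325
P_sat = 0.43495 MPa


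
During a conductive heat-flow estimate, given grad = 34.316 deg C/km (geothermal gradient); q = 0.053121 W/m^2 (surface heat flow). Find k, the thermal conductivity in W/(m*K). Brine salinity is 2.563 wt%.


k = q * 1000 / grad
k = 0.053121 * 1000 / 34.316
k = 1.5480 W/(m*K)


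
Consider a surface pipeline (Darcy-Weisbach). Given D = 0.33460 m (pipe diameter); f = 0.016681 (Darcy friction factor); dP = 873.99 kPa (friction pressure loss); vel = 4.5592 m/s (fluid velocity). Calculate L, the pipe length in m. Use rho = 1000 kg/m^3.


L = dP*1000*D / (f*rho*vel^2/2)
L = 873.99*1000*0.33460 / (0.016681*1000*4.5592^2/2)
L = 1686.8 m


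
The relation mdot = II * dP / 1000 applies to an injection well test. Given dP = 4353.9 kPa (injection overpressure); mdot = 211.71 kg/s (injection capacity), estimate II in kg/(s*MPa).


II = mdot * 1000 / dP
II = 211.71 * 1000 / 4353.9
II = 48.625 kg/(s*MPa)


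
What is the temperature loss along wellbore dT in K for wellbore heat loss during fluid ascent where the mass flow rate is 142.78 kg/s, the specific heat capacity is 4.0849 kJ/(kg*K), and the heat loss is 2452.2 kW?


dT = Q_loss / (mdot * cp)
dT = 2452.2 / (142.78 * 4.0849)
dT = 4.2044 K


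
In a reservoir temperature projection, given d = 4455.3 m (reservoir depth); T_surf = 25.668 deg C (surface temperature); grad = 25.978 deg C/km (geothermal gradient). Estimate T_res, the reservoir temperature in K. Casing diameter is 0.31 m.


T_res = T_surf + grad * d / 1000
T_res = 25.668 + 25.978 * 4455.3 / 1000
T_res = 141.4078 deg C
Convert to K: 141.4078 + 273.15 = 414.56 K
T_res = 414.56 K


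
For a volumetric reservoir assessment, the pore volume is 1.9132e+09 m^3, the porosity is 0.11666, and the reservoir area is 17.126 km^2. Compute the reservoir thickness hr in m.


hr = Vp / (A * 1e6 * phi)
hr = 1.9132e+09 / (17.126 * 1e6 * 0.11666)
hr = 957.60 m


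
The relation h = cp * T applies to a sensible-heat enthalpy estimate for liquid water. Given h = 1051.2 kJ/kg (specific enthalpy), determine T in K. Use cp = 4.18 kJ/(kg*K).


T = h / cp
T = 1051.2 / 4.18
T = 251.4833 deg C
Convert to K: 251.4833 + 273.15 = 524.63 K
T = 524.63 K


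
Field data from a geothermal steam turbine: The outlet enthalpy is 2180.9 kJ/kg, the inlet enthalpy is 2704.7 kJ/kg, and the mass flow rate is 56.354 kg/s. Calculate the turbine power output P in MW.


P = mdot * (h_in - h_out) / 1000
P = 56.354 * (2704.7 - 2180.9) / 1000
P = 29.518 MW


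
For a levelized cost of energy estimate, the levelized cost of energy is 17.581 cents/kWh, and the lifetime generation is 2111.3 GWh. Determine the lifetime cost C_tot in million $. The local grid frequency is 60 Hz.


C_tot = LCOE / 100 * E_tot
C_tot = 17.581 / 100 * 2111.3
C_tot = 371.19 million $


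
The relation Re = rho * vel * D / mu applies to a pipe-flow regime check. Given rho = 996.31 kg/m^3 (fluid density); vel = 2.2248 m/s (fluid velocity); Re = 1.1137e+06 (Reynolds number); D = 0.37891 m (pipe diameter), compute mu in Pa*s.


mu = rho * vel * D / Re
mu = 996.31 * 2.2248 * 0.37891 / 1.1137e+06
mu = 0.00075414 Pa*s


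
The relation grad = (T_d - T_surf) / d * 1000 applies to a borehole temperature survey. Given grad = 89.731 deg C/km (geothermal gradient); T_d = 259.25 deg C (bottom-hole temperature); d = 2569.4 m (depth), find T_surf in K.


T_surf = T_d - grad * d / 1000
T_surf = 259.25 - 89.731 * 2569.4 / 1000
T_surf = 28.69517 deg C
Convert to K: 28.69517 + 273.15 = 301.85 K
T_surf = 301.85 K


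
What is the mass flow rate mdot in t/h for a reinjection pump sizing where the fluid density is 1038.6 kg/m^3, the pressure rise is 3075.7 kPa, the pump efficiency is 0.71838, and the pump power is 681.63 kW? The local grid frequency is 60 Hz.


mdot = P_pump * rho * eta / dP
mdot = 681.63 * 1038.6 * 0.71838 / 3075.7
mdot = 165.3512 kg/s
Convert: 165.3512 kg/s * 3.6 = 595.26 t/h
mdot = 595.26 t/h


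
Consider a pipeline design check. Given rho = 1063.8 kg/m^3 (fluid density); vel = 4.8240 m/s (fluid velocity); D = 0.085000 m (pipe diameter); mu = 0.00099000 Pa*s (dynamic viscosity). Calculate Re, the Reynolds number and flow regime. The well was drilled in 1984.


Step 1: Re = rho*vel*D/mu = 1063.8*4.824*0.085/0.00099 = 4.4061e+05
Step 2: Re = 4.4061e+05 > 4000, so flow is turbulent.
Re = 4.4061e+05 (turbulent)


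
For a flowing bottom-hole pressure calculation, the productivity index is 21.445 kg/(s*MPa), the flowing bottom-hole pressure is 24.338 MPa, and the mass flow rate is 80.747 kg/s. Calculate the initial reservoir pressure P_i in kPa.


P_i = P_wf + mdot / PI
P_i = 24.338 + 80.747 / 21.445
P_i = 28.10331 MPa
Convert: 28.10331 MPa * 1000.0 = 28103 kPa
P_i = 28103 kPa


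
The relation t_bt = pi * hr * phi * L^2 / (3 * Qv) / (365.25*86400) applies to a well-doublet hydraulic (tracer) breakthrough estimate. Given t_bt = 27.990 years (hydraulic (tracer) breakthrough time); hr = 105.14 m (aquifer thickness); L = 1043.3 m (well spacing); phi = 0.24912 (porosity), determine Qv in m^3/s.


Qv = pi*hr*phi*L^2 / (3*t_bt*365.25*86400)
Qv = pi*105.14*0.24912*1043.3^2 / (3*27.990*365.25*86400)
Qv = 0.033800 m^3/s


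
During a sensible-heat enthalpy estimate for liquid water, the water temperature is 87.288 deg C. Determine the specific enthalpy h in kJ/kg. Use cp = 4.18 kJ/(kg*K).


h = cp * T
h = 4.18 * 87.288
h = 364.86 kJ/kg


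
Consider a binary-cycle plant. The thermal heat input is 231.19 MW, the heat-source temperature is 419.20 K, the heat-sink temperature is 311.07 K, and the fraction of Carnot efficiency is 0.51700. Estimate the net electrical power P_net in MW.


Step 1: eta = (1 - Tc/Th)*f = (1 - 311.07/419.2)*0.517 = 0.1333569
Step 2: P_net = eta * Q_in = 0.1333569 * 231.19 = 30.831 MW
P_net = 30.831 MW


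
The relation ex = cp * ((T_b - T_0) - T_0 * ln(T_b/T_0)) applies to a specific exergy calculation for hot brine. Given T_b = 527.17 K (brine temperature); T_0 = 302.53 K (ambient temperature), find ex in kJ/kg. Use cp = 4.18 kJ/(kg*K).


ex = cp * ((T_b - T_0) - T_0 * ln(T_b/T_0))
ex = 4.18 * ((527.17 - 302.53) - 302.53 * ln(527.17/302.53))
ex = 236.72 kJ/kg


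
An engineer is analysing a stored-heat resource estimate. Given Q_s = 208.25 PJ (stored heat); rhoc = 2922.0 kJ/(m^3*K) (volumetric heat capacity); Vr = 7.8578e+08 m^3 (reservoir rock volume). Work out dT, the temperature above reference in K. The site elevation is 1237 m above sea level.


dT = Q_s * 1e12 / (Vr * rhoc)
dT = 208.25 * 1e12 / (7.8578e+08 * 2922.0)
dT = 90.699 K


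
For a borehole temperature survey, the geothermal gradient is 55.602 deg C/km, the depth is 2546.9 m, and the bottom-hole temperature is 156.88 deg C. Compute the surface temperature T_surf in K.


T_surf = T_d - grad * d / 1000
T_surf = 156.88 - 55.602 * 2546.9 / 1000
T_surf = 15.26727 deg C
Convert to K: 15.26727 + 273.15 = 288.42 K
T_surf = 288.42 K


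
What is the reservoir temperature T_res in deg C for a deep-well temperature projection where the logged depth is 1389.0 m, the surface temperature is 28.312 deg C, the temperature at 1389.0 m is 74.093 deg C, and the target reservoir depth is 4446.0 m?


Step 1: grad = (T_d1 - T_surf)/d1 * 1000 = (74.093 - 28.312)/1389.0 * 1000 = 32.95968 deg C/km
Step 2: T_res = T_surf + grad*d2/1000 = 28.312 + 32.95968*4446.0/1000 = 174.85 deg C
T_res = 174.85 deg C


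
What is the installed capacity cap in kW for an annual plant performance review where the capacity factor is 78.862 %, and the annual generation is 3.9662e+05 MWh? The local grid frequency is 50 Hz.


cap = E_a / (CF/100 * 8760)
cap = 3.9662e+05 / (78.862/100 * 8760)
cap = 57.41201 MW
Convert: 57.41201 MW * 1000.0 = 57412 kW
cap = 57412 kW


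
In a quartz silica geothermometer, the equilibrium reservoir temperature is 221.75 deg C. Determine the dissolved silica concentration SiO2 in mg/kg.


SiO2 = 10^(5.19 - 1309/(T_eq + 273.15))
SiO2 = 10^(5.19 - 1309/(221.75 + 273.15))
SiO2 = 350.77 mg/kg


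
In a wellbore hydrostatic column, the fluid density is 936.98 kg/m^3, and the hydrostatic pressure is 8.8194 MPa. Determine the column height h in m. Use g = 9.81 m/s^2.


h = P * 1e6 / (g * rho)
h = 8.8194 * 1e6 / (9.81 * 936.98)
h = 959.49 m


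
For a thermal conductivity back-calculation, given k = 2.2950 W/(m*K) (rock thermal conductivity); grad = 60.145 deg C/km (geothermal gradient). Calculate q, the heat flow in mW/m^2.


q = k * grad / 1000
q = 2.2950 * 60.145 / 1000
q = 0.1380328 W/m^2
Convert: 0.1380328 W/m^2 * 1000.0 = 138.03 mW/m^2
q = 138.03 mW/m^2


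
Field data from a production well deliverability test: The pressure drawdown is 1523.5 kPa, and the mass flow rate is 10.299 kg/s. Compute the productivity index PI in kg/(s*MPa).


PI = mdot * 1000 / dP
PI = 10.299 * 1000 / 1523.5
PI = 6.7601 kg/(s*MPa)


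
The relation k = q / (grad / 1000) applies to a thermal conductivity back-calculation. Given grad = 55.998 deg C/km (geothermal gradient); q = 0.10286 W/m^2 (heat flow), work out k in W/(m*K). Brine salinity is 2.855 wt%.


k = q / (grad / 1000)
k = 0.10286 / (55.998 / 1000)
k = 1.8369 W/(m*K)


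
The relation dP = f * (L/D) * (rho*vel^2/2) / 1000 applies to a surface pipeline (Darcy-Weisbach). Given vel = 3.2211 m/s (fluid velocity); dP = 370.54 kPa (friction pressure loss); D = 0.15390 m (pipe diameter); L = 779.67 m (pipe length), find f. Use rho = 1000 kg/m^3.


f = dP*1000 / ((L/D)*(rho*vel^2/2))
f = 370.54*1000 / ((779.67/0.15390)*(1000*3.2211^2/2))
f = 0.014099


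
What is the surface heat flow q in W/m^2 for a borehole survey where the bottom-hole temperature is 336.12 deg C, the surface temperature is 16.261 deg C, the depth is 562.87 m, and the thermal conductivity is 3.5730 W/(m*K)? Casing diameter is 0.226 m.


Step 1: grad = (T_d - T_surf)/d * 1000 = (336.12 - 16.261)/562.87 * 1000 = 568.2644 deg C/km
Step 2: q = k * grad / 1000 = 3.573 * 568.2644 / 1000 = 2.0304 W/m^2
q = 2.0304 W/m^2


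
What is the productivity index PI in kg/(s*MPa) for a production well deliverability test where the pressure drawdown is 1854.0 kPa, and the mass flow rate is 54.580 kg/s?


PI = mdot * 1000 / dP
PI = 54.580 * 1000 / 1854.0
PI = 29.439 kg/(s*MPa)


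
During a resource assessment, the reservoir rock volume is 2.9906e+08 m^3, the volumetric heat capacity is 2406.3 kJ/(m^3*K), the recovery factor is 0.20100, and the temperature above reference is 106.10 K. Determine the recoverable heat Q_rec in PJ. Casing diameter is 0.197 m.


Step 1: Q_s = Vr*rhoc*dT/1e12 = 2.9906e+08*2406.3*106.1/1e12 = 76.35254 PJ
Step 2: Q_rec = Q_s * RF = 76.35254 * 0.201 = 15.347 PJ
Q_rec = 15.347 PJ


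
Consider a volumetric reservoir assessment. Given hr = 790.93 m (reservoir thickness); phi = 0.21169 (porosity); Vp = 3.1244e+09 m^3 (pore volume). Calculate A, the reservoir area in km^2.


A = Vp / (1e6 * hr * phi)
A = 3.1244e+09 / (1e6 * 790.93 * 0.21169)
A = 18.661 km^2


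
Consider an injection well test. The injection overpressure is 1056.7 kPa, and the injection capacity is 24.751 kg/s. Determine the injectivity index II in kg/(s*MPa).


II = mdot * 1000 / dP
II = 24.751 * 1000 / 1056.7
II = 23.423 kg/(s*MPa)


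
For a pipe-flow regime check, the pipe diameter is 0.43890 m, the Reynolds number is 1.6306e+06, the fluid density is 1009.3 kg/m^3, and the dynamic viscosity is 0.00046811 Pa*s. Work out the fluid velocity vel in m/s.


vel = Re * mu / (rho * D)
vel = 1.6306e+06 * 0.00046811 / (1009.3 * 0.43890)
vel = 1.7231 m/s


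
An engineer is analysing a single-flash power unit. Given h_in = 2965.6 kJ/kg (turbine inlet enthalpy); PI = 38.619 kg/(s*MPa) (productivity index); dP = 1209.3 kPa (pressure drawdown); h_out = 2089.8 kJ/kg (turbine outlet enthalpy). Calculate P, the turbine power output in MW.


Step 1: mdot = PI * dP / 1000 = 38.619 * 1209.3 / 1000 = 46.70196 kg/s
Step 2: P = mdot*(h_in - h_out)/1000 = 46.70196*(2965.6 - 2089.8)/1000 = 40.902 MW
P = 40.902 MW


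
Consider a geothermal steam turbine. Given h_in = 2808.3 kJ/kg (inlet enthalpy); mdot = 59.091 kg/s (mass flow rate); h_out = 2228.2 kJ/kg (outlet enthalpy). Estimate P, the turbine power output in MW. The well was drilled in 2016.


P = mdot * (h_in - h_out) / 1000
P = 59.091 * (2808.3 - 2228.2) / 1000
P = 34.279 MW


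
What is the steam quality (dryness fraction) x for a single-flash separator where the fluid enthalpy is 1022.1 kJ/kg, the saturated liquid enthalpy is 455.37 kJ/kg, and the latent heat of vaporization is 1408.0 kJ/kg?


x = (h - hf) / hfg
x = (1022.1 - 455.37) / 1408.0
x = 0.40251


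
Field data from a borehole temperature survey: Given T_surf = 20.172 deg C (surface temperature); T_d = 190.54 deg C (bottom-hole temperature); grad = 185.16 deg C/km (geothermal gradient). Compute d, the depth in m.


d = (T_d - T_surf) / grad * 1000
d = (190.54 - 20.172) / 185.16 * 1000
d = 920.11 m


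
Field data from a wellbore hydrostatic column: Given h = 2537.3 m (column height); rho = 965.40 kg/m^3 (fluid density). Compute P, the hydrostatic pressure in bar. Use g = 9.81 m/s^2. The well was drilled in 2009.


P = rho * g * h / 1e6
P = 965.40 * 9.81 * 2537.3 / 1e6
P = 24.02969 MPa
Convert: 24.02969 MPa * 10.0 = 240.30 bar
P = 240.30 bar


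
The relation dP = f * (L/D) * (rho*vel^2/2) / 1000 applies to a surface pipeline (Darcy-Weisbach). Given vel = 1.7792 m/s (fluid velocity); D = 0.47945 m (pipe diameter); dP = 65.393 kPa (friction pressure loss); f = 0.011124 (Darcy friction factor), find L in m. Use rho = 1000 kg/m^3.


L = dP*1000*D / (f*rho*vel^2/2)
L = 65.393*1000*0.47945 / (0.011124*1000*1.7792^2/2)
L = 1780.7 m


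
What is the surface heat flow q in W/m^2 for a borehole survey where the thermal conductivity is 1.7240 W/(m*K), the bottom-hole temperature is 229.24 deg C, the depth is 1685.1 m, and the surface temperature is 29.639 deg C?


Step 1: grad = (T_d - T_surf)/d * 1000 = (229.24 - 29.639)/1685.1 * 1000 = 118.4505 deg C/km
Step 2: q = k * grad / 1000 = 1.724 * 118.4505 / 1000 = 0.20421 W/m^2
q = 0.20421 W/m^2


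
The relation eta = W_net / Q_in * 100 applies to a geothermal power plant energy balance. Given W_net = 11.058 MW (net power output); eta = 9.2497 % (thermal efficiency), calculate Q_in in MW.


Q_in = W_net / (eta / 100)
Q_in = 11.058 / (9.2497 / 100)
Q_in = 119.55 MW


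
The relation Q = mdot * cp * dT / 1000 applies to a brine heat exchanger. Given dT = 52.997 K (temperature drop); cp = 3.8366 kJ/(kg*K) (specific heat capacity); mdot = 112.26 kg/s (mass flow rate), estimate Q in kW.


Q = mdot * cp * dT / 1000
Q = 112.26 * 3.8366 * 52.997 / 1000
Q = 22.82563 MW
Convert: 22.82563 MW * 1000.0 = 22826 kW
Q = 22826 kW


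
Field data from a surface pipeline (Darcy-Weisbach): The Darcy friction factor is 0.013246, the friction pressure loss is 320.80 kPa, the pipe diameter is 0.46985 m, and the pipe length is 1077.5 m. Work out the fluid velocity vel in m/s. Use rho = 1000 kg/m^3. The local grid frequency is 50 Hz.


vel = sqrt(dP*1000*2*D / (f*L*rho))
vel = sqrt(320.80*1000*2*0.46985 / (0.013246*1077.5*1000))
vel = 4.5958 m/s


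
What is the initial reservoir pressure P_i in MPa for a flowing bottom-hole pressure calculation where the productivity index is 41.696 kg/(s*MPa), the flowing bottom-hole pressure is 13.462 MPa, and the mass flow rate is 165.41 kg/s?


P_i = P_wf + mdot / PI
P_i = 13.462 + 165.41 / 41.696
P_i = 17.429 MPa


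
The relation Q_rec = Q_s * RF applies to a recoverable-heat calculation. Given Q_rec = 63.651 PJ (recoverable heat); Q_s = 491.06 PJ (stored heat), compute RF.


RF = Q_rec / Q_s
RF = 63.651 / 491.06
RF = 0.12962


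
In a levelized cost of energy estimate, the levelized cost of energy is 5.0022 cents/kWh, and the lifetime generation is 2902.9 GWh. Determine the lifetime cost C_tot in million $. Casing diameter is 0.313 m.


C_tot = LCOE / 100 * E_tot
C_tot = 5.0022 / 100 * 2902.9
C_tot = 145.21 million $


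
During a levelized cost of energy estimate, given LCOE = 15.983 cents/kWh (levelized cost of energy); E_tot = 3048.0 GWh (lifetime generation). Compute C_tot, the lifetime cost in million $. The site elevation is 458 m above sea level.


C_tot = LCOE / 100 * E_tot
C_tot = 15.983 / 100 * 3048.0
C_tot = 487.16 million $


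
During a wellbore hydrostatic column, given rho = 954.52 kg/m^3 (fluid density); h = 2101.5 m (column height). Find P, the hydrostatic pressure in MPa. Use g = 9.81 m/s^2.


P = rho * g * h / 1e6
P = 954.52 * 9.81 * 2101.5 / 1e6
P = 19.678 MPa


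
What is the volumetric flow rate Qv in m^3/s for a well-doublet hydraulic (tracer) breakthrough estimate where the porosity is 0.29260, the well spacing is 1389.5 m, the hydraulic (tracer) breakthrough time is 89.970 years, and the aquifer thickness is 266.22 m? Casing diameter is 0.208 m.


Qv = pi*hr*phi*L^2 / (3*t_bt*365.25*86400)
Qv = pi*266.22*0.29260*1389.5^2 / (3*89.970*365.25*86400)
Qv = 0.055470 m^3/s


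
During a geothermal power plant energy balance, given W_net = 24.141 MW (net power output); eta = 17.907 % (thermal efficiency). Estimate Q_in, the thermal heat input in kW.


Q_in = W_net / (eta / 100)
Q_in = 24.141 / (17.907 / 100)
Q_in = 134.8132 MW
Convert: 134.8132 MW * 1000.0 = 1.3481e+05 kW
Q_in = 1.3481e+05 kW


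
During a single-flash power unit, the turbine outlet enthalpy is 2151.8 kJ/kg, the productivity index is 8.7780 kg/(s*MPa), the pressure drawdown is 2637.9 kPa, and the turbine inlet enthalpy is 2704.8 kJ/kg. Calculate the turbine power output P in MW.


Step 1: mdot = PI * dP / 1000 = 8.778 * 2637.9 / 1000 = 23.15549 kg/s
Step 2: P = mdot*(h_in - h_out)/1000 = 23.15549*(2704.8 - 2151.8)/1000 = 12.805 MW
P = 12.805 MW


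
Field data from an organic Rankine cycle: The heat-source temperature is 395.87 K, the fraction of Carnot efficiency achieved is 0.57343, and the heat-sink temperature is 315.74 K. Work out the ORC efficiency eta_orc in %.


eta_orc = (1 - Tc/Th) * f * 100
eta_orc = (1 - 315.74/395.87) * 0.57343 * 100
eta_orc = 11.607 %


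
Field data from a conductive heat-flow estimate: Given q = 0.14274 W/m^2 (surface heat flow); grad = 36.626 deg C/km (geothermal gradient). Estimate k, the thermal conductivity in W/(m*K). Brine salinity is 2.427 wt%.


k = q * 1000 / grad
k = 0.14274 * 1000 / 36.626
k = 3.8972 W/(m*K)


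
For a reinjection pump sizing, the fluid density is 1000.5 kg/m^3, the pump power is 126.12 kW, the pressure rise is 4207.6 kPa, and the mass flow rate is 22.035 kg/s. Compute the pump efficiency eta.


eta = mdot * dP / (rho * P_pump)
eta = 22.035 * 4207.6 / (1000.5 * 126.12)
eta = 0.73476


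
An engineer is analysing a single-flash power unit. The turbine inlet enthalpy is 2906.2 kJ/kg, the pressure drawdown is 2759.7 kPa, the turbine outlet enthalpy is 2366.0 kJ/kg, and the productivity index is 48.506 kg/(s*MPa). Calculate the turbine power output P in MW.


Step 1: mdot = PI * dP / 1000 = 48.506 * 2759.7 / 1000 = 133.8620 kg/s
Step 2: P = mdot*(h_in - h_out)/1000 = 133.8620*(2906.2 - 2366.0)/1000 = 72.312 MW
P = 72.312 MW


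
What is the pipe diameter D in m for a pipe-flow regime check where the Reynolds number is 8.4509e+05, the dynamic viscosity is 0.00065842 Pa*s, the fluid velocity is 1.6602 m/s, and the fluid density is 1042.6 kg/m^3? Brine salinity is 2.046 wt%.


D = Re * mu / (rho * vel)
D = 8.4509e+05 * 0.00065842 / (1042.6 * 1.6602)
D = 0.32146 m


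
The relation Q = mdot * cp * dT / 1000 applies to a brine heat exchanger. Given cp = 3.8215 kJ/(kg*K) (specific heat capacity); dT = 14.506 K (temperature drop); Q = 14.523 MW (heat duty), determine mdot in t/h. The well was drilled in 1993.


mdot = Q * 1000 / (cp * dT)
mdot = 14.523 * 1000 / (3.8215 * 14.506)
mdot = 261.9840 kg/s
Convert: 261.9840 kg/s * 3.6 = 943.14 t/h
mdot = 943.14 t/h


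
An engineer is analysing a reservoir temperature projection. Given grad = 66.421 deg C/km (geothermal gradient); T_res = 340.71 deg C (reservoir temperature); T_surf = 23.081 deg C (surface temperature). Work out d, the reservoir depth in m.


d = (T_res - T_surf) / grad * 1000
d = (340.71 - 23.081) / 66.421 * 1000
d = 4782.1 m


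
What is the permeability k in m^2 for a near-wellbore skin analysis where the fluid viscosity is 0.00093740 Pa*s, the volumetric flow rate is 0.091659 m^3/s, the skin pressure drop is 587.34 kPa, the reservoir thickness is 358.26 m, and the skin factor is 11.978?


k = S*q*mu / (2*pi*dP_s*1000*hr)
k = 11.978*0.091659*0.00093740 / (2*pi*587.34*1000*358.26)
k = 7.7842e-13 m^2


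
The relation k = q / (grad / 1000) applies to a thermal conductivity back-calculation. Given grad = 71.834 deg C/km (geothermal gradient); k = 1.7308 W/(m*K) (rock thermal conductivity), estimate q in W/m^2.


q = k * grad / 1000
q = 1.7308 * 71.834 / 1000
q = 0.12433 W/m^2


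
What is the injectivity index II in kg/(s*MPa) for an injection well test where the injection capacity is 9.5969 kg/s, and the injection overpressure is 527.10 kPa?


II = mdot * 1000 / dP
II = 9.5969 * 1000 / 527.10
II = 18.207 kg/(s*MPa)


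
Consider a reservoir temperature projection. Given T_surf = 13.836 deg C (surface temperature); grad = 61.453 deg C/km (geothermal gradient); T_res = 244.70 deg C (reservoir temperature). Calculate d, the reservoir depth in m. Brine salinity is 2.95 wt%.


d = (T_res - T_surf) / grad * 1000
d = (244.70 - 13.836) / 61.453 * 1000
d = 3756.8 m


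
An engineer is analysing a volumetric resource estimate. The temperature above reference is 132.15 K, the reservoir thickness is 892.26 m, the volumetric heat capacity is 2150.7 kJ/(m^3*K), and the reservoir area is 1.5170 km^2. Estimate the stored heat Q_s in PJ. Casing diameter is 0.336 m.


Step 1: Vr = A*1e6*hr = 1.517*1e6*892.26 = 1.353558e+09 m^3
Step 2: Q_s = Vr*rhoc*dT/1e12 = 1.353558e+09*2150.7*132.15/1e12 = 384.70 PJ
Q_s = 384.70 PJ


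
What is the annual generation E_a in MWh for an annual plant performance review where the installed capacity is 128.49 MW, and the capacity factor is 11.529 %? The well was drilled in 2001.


E_a = CF / 100 * cap * 8760
E_a = 11.529 / 100 * 128.49 * 8760
E_a = 1.2977e+05 MWh


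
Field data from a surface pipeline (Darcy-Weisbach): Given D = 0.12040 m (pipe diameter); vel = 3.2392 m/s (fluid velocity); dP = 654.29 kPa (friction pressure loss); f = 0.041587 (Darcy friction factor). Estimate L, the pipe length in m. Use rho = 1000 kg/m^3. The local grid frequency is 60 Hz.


L = dP*1000*D / (f*rho*vel^2/2)
L = 654.29*1000*0.12040 / (0.041587*1000*3.2392^2/2)
L = 361.07 m


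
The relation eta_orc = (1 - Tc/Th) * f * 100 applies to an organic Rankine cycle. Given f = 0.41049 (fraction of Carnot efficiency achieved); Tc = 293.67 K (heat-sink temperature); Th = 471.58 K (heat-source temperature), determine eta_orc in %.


eta_orc = (1 - Tc/Th) * f * 100
eta_orc = (1 - 293.67/471.58) * 0.41049 * 100
eta_orc = 15.486 %


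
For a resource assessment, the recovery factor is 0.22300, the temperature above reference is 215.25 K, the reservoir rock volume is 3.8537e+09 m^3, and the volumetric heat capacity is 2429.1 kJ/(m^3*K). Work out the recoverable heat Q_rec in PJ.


Step 1: Q_s = Vr*rhoc*dT/1e12 = 3.8537e+09*2429.1*215.25/1e12 = 2014.960 PJ
Step 2: Q_rec = Q_s * RF = 2014.960 * 0.223 = 449.34 PJ
Q_rec = 449.34 PJ


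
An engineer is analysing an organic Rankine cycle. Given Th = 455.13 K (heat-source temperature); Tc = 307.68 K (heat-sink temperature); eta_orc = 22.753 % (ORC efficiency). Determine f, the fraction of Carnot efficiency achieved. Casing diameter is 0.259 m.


f = (eta_orc/100) / (1 - Tc/Th)
f = (22.753/100) / (1 - 307.68/455.13)
f = 0.70231


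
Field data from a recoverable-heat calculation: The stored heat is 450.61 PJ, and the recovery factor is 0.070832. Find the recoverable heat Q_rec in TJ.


Q_rec = Q_s * RF
Q_rec = 450.61 * 0.070832
Q_rec = 31.91761 PJ
Convert: 31.91761 PJ * 1000.0 = 31918 TJ
Q_rec = 31918 TJ


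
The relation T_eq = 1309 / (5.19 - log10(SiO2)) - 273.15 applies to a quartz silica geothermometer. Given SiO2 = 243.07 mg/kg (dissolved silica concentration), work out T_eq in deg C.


T_eq = 1309 / (5.19 - log10(SiO2)) - 273.15
T_eq = 1309 / (5.19 - log10(243.07)) - 273.15
T_eq = 193.64 deg C


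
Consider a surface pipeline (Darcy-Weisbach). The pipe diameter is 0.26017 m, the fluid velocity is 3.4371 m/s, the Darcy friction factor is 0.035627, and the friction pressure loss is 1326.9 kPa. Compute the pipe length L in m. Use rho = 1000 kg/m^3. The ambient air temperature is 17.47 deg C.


L = dP*1000*D / (f*rho*vel^2/2)
L = 1326.9*1000*0.26017 / (0.035627*1000*3.4371^2/2)
L = 1640.4 m


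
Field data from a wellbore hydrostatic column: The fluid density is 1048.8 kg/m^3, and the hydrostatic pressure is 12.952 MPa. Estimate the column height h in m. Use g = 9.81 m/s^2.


h = P * 1e6 / (g * rho)
h = 12.952 * 1e6 / (9.81 * 1048.8)
h = 1258.9 m


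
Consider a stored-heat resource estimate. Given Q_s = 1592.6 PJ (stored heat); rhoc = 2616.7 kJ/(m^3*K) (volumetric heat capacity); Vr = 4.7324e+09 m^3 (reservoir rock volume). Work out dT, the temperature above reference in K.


dT = Q_s * 1e12 / (Vr * rhoc)
dT = 1592.6 * 1e12 / (4.7324e+09 * 2616.7)
dT = 128.61 K


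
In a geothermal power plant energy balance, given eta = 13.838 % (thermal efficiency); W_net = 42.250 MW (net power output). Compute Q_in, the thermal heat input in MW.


Q_in = W_net / (eta / 100)
Q_in = 42.250 / (13.838 / 100)
Q_in = 305.32 MW


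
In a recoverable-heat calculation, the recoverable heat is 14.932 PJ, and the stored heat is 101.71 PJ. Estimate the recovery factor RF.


RF = Q_rec / Q_s
RF = 14.932 / 101.71
RF = 0.14681


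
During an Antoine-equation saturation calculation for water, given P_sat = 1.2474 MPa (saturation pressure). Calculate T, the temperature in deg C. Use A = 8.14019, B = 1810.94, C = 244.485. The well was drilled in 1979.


T = B / (A - log10(P_sat * 760 / 0.101325)) - C
T = 1810.94 / (8.14019 - log10(1.2474 * 760 / 0.101325)) - 244.485
T = 189.89 deg C


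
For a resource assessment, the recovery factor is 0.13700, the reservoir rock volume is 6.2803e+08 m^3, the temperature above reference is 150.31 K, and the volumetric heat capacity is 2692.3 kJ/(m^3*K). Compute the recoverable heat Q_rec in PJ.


Step 1: Q_s = Vr*rhoc*dT/1e12 = 6.2803e+08*2692.3*150.31/1e12 = 254.1509 PJ
Step 2: Q_rec = Q_s * RF = 254.1509 * 0.137 = 34.819 PJ
Q_rec = 34.819 PJ


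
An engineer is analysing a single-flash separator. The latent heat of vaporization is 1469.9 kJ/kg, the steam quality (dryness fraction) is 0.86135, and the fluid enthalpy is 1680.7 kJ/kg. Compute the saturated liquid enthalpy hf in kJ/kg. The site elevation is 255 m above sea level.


hf = h - x * hfg
hf = 1680.7 - 0.86135 * 1469.9
hf = 414.60 kJ/kg


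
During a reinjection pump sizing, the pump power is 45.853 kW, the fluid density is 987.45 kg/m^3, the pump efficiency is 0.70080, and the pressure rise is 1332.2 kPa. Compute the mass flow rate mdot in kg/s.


mdot = P_pump * rho * eta / dP
mdot = 45.853 * 987.45 * 0.70080 / 1332.2
mdot = 23.818 kg/s
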